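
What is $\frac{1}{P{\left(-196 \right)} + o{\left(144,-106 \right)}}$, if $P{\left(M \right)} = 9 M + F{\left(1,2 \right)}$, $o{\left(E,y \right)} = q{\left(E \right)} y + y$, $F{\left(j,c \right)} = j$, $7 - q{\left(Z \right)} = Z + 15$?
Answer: $\frac{1}{14243} \approx 7.021 \cdot 10^{-5}$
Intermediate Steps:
$q{\left(Z \right)} = -8 - Z$ ($q{\left(Z \right)} = 7 - \left(Z + 15\right) = 7 - \left(15 + Z\right) = -8 - Z$)
$o{\left(E,y \right)} = y + y \left(-8 - E\right)$ ($o{\left(E,y \right)} = \left(-8 - E\right) y + y = y \left(-8 - E\right) + y = y + y \left(-8 - E\right)$)
$P{\left(M \right)} = 1 + 9 M$ ($P{\left(M \right)} = 9 M + 1 = 1 + 9 M$)
$\frac{1}{P{\left(-196 \right)} + o{\left(144,-106 \right)}} = \frac{1}{\left(1 + 9 \left(-196\right)\right) - - 106 \left(7 + 144\right)} = \frac{1}{\left(1 - 1764\right) - \left(-106\right) 151} = \frac{1}{-1763 + 16006} = \frac{1}{14243}$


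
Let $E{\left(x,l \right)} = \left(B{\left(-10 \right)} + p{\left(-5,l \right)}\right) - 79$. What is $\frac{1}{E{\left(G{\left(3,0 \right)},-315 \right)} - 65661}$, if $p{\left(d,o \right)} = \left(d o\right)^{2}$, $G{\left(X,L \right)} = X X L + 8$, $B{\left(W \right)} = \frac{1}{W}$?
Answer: $\frac{10}{24148849} \approx 4.141 \cdot 10^{-7}$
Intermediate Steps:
$G{\left(X,L \right)} = 8 + L X^{2}$ ($G{\left(X,L \right)} = X^{2} L + 8 = L X^{2} + 8 = 8 + L X^{2}$)
$p{\left(d,o \right)} = d^{2} o^{2}$
$E{\left(x,l \right)} = - \frac{791}{10} + 25 l^{2}$ ($E{\left(x,l \right)} = \left(\frac{1}{-10} + \left(-5\right)^{2} l^{2}\right) - 79 = \left(- \frac{1}{10} + 25 l^{2}\right) - 79 = - \frac{791}{10} + 25 l^{2}$)
$\frac{1}{E{\left(G{\left(3,0 \right)},-315 \right)} - 65661} = \frac{1}{\left(- \frac{791}{10} + 25 \left(-315\right)^{2}\right) - 65661} = \frac{1}{\left(- \frac{791}{10} + 25 \cdot 99225\right) - 65661} = \frac{1}{\left(- \frac{791}{10} + 2480625\right) - 65661} = \frac{1}{\frac{24805459}{10} - 65661} = \frac{1}{\frac{24148849}{10}} = \frac{10}{24148849}$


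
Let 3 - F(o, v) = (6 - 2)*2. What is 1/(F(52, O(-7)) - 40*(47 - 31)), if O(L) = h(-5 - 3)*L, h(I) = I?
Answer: -1/645 ≈ -0.0015504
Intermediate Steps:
O(L) = -8*L (O(L) = (-5 - 3)*L = -8*L)
F(o, v) = -5 (F(o, v) = 3 - (6 - 2)*2 = 3 - 4*2 = 3 - 1*8 = 3 - 8 = -5)
1/(F(52, O(-7)) - 40*(47 - 31)) = 1/(-5 - 40*(47 - 31)) = 1/(-5 - 40*16) = 1/(-5 - 640) = 1/(-645) = -1/645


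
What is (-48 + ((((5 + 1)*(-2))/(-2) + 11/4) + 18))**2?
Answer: 7225/16 ≈ 451.56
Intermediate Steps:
(-48 + ((((5 + 1)*(-2))/(-2) + 11/4) + 18))**2 = (-48 + (((6*(-2))*(-1/2) + 11*(1/4)) + 18))**2 = (-48 + ((-12*(-1/2) + 11/4) + 18))**2 = (-48 + ((6 + 11/4) + 18))**2 = (-48 + (35/4 + 18))**2 = (-48 + 107/4)**2 = (-85/4)**2 = 7225/16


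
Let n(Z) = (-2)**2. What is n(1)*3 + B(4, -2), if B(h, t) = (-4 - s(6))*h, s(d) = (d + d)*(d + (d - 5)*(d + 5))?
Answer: -820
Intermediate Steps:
s(d) = 2*d*(d + (-5 + d)*(5 + d)) (s(d) = (2*d)*(d + (-5 + d)*(5 + d)) = 2*d*(d + (-5 + d)*(5 + d)))
n(Z) = 4
B(h, t) = -208*h (B(h, t) = (-4 - 2*6*(-25 + 6 + 6**2))*h = (-4 - 2*6*(-25 + 6 + 36))*h = (-4 - 2*6*17)*h = (-4 - 1*204)*h = (-4 - 204)*h = -208*h)
n(1)*3 + B(4, -2) = 4*3 - 208*4 = 12 - 832 = -820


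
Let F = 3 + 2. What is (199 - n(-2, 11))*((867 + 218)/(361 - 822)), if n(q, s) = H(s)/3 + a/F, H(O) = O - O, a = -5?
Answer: -217000/461 ≈ -470.72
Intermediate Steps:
H(O) = 0
F = 5
n(q, s) = -1 (n(q, s) = 0/3 - 5/5 = 0*(⅓) - 5*⅕ = 0 - 1 = -1)
(199 - n(-2, 11))*((867 + 218)/(361 - 822)) = (199 - 1*(-1))*((867 + 218)/(361 - 822)) = (199 + 1)*(1085/(-461)) = 200*(1085*(-1/461)) = 200*(-1085/461) = -217000/461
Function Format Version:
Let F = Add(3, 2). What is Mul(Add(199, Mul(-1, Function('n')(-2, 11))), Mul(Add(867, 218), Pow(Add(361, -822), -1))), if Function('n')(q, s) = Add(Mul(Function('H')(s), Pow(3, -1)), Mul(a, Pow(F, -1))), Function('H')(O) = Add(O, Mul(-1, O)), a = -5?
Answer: Rational(-217000, 461) ≈ -470.72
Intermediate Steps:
Function('H')(O) = 0
F = 5
Function('n')(q, s) = -1 (Function('n')(q, s) = Add(Mul(0, Pow(3, -1)), Mul(-5, Pow(5, -1))) = Add(Mul(0, Rational(1, 3)), Mul(-5, Rational(1, 5))) = Add(0, -1) = -1)
Mul(Add(199, Mul(-1, Function('n')(-2, 11))), Mul(Add(867, 218), Pow(Add(361, -822), -1))) = Mul(Add(199, Mul(-1, -1)), Mul(Add(867, 218), Pow(Add(361, -822), -1))) = Mul(Add(199, 1), Mul(1085, Pow(-461, -1))) = Mul(200, Mul(1085, Rational(-1, 461))) = Mul(200, Rational(-1085, 461)) = Rational(-217000, 461)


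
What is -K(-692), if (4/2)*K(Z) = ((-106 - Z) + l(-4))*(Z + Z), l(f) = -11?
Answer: 397900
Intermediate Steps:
K(Z) = Z*(-117 - Z) (K(Z) = (((-106 - Z) - 11)*(Z + Z))/2 = ((-117 - Z)*(2*Z))/2 = (2*Z*(-117 - Z))/2 = Z*(-117 - Z))
-K(-692) = -(-1)*(-692)*(117 - 692) = -(-1)*(-692)*(-575) = -1*(-397900) = 397900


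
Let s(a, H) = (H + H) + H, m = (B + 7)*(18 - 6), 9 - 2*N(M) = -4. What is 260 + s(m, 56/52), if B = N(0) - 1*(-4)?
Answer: 3422/13 ≈ 263.23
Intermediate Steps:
N(M) = 13/2 (N(M) = 9/2 - ½*(-4) = 9/2 + 2 = 13/2)
B = 21/2 (B = 13/2 - 1*(-4) = 13/2 + 4 = 21/2 ≈ 10.500)
m = 210 (m = (21/2 + 7)*(18 - 6) = (35/2)*12 = 210)
s(a, H) = 3*H (s(a, H) = 2*H + H = 3*H)
260 + s(m, 56/52) = 260 + 3*(56/52) = 260 + 3*(56*(1/52)) = 260 + 3*(14/13) = 260 + 42/13 = 3422/13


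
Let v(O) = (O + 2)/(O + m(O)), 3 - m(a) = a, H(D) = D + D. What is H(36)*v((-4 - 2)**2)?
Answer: 912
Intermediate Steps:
H(D) = 2*D
m(a) = 3 - a
v(O) = 2/3 + O/3 (v(O) = (O + 2)/(O + (3 - O)) = (2 + O)/3 = (2 + O)*(1/3) = 2/3 + O/3)
H(36)*v((-4 - 2)**2) = (2*36)*(2/3 + (-4 - 2)**2/3) = 72*(2/3 + (1/3)*(-6)**2) = 72*(2/3 + (1/3)*36) = 72*(2/3 + 12) = 72*(38/3) = 912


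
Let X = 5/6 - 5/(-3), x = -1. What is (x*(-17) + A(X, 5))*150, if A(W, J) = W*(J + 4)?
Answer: 5925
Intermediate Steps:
X = 5/2 (X = 5*(1/6) - 5*(-1/3) = 5/6 + 5/3 = 5/2 ≈ 2.5000)
A(W, J) = W*(4 + J)
(x*(-17) + A(X, 5))*150 = (-1*(-17) + 5*(4 + 5)/2)*150 = (17 + (5/2)*9)*150 = (17 + 45/2)*150 = (79/2)*150 = 5925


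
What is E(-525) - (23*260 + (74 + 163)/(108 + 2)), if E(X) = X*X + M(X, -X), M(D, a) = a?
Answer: 29718463/110 ≈ 2.7017e+5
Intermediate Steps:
E(X) = X² - X (E(X) = X*X - X = X² - X)
E(-525) - (23*260 + (74 + 163)/(108 + 2)) = -525*(-1 - 525) - (23*260 + (74 + 163)/(108 + 2)) = -525*(-526) - (5980 + 237/110) = 276150 - (5980 + 237*(1/110)) = 276150 - (5980 + 237/110) = 276150 - 1*658037/110 = 276150 - 658037/110 = 29718463/110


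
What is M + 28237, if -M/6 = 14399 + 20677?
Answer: -182219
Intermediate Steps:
M = -210456 (M = -6*(14399 + 20677) = -6*35076 = -210456)
M + 28237 = -210456 + 28237 = -182219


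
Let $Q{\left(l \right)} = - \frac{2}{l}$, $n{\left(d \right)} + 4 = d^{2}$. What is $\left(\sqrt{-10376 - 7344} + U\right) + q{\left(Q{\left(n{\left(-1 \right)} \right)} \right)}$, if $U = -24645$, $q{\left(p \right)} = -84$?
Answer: $-24729 + 2 i \sqrt{4430} \approx -24729.0 + 133.12 i$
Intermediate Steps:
$n{\left(d \right)} = -4 + d^{2}$
$\left(\sqrt{-10376 - 7344} + U\right) + q{\left(Q{\left(n{\left(-1 \right)} \right)} \right)} = \left(\sqrt{-10376 - 7344} - 24645\right) - 84 = \left(\sqrt{-17720} - 24645\right) - 84 = \left(2 i \sqrt{4430} - 24645\right) - 84 = \left(-24645 + 2 i \sqrt{4430}\right) - 84 = -24729 + 2 i \sqrt{4430}$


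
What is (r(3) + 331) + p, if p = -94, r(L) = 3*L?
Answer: 246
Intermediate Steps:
(r(3) + 331) + p = (3*3 + 331) - 94 = (9 + 331) - 94 = 340 - 94 = 246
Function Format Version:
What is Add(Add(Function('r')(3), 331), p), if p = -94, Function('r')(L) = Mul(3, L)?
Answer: 246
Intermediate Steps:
Add(Add(Function('r')(3), 331), p) = Add(Add(Mul(3, 3), 331), -94) = Add(Add(9, 331), -94) = Add(340, -94) = 246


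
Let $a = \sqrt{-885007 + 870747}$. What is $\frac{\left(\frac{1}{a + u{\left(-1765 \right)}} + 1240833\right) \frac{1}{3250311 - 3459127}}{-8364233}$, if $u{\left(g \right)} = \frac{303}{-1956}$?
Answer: $\frac{7521921259143901}{10587790575639337532848} - \frac{53138 i \sqrt{3565}}{661736910977458595803} \approx 7.1043 \cdot 10^{-7} - 4.7946 \cdot 10^{-15} i$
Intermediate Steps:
$u{\left(g \right)} = - \frac{101}{652}$ ($u{\left(g \right)} = 303 \left(- \frac{1}{1956}\right) = - \frac{101}{652}$)
$a = 2 i \sqrt{3565}$ ($a = \sqrt{-14260} = 2 i \sqrt{3565} \approx 119.42 i$)
$\frac{\left(\frac{1}{a + u{\left(-1765 \right)}} + 1240833\right) \frac{1}{3250311 - 3459127}}{-8364233} = \frac{\left(\frac{1}{2 i \sqrt{3565} - \frac{101}{652}} + 1240833\right) \frac{1}{3250311 - 3459127}}{-8364233} = \frac{\frac{1}{- \frac{101}{652} + 2 i \sqrt{3565}} + 1240833}{-208816} \left(- \frac{1}{8364233}\right) = \left(1240833 + \frac{1}{- \frac{101}{652} + 2 i \sqrt{3565}}\right) \left(- \frac{1}{208816}\right) \left(- \frac{1}{8364233}\right) = \left(- \frac{1240833}{208816} - \frac{1}{208816 \left(- \frac{101}{652} + 2 i \sqrt{3565}\right)}\right) \left(- \frac{1}{8364233}\right) = \frac{1240833}{1746585678128} + \frac{1}{1746585678128 \left(- \frac{101}{652} + 2 i \sqrt{3565}\right)}$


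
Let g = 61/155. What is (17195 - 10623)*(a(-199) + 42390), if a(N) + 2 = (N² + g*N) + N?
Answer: 2685045932/5 ≈ 5.3701e+8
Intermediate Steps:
g = 61/155 (g = 61*(1/155) = 61/155 ≈ 0.39355)
a(N) = -2 + N² + 216*N/155 (a(N) = -2 + ((N² + 61*N/155) + N) = -2 + (N² + 216*N/155) = -2 + N² + 216*N/155)
(17195 - 10623)*(a(-199) + 42390) = (17195 - 10623)*((-2 + (-199)² + (216/155)*(-199)) + 42390) = 6572*((-2 + 39601 - 42984/155) + 42390) = 6572*(6094861/155 + 42390) = 6572*(12665311/155) = 2685045932/5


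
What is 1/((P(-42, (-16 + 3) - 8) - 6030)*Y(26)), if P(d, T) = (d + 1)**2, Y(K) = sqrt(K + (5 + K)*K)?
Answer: -sqrt(13)/452296 ≈ -7.9717e-6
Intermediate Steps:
Y(K) = sqrt(K + K*(5 + K))
P(d, T) = (1 + d)**2
1/((P(-42, (-16 + 3) - 8) - 6030)*Y(26)) = 1/(((1 - 42)**2 - 6030)*(sqrt(26*(6 + 26)))) = 1/(((-41)**2 - 6030)*(sqrt(26*32))) = 1/((1681 - 6030)*(sqrt(832))) = 1/((-4349)*((8*sqrt(13)))) = -sqrt(13)/452296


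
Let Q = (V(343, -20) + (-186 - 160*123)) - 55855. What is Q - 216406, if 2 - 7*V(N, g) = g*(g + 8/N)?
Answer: -701533281/2401 ≈ -2.9218e+5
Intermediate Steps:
V(N, g) = 2/7 - g*(g + 8/N)/7
Q = -181942475/2401 (Q = ((⅐)*(-8*(-20) - 1*343*(-2 + (-20)²))/343 + (-186 - 160*123)) - 55855 = ((⅐)*(1/343)*(160 - 1*343*(-2 + 400)) + (-186 - 19680)) - 55855 = ((⅐)*(1/343)*(160 - 1*343*398) - 19866) - 55855 = ((⅐)*(1/343)*(160 - 136514) - 19866) - 55855 = ((⅐)*(1/343)*(-136354) - 19866) - 55855 = (-136354/2401 - 19866) - 55855 = -47834620/2401 - 55855 = -181942475/2401 ≈ -75778.)
Q - 216406 = -181942475/2401 - 216406 = -701533281/2401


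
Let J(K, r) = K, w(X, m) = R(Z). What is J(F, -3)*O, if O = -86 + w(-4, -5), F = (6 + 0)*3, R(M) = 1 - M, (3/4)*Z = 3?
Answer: -1602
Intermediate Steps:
Z = 4 (Z = (4/3)*3 = 4)
F = 18 (F = 6*3 = 18)
w(X, m) = -3 (w(X, m) = 1 - 1*4 = 1 - 4 = -3)
O = -89 (O = -86 - 3 = -89)
J(F, -3)*O = 18*(-89) = -1602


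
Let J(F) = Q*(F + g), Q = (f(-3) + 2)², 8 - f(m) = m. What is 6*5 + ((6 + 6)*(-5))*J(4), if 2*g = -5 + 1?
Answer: -20250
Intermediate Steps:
f(m) = 8 - m
g = -2 (g = (-5 + 1)/2 = (½)*(-4) = -2)
Q = 169 (Q = ((8 - 1*(-3)) + 2)² = ((8 + 3) + 2)² = (11 + 2)² = 13² = 169)
J(F) = -338 + 169*F (J(F) = 169*(F - 2) = 169*(-2 + F) = -338 + 169*F)
6*5 + ((6 + 6)*(-5))*J(4) = 6*5 + ((6 + 6)*(-5))*(-338 + 169*4) = 30 + (12*(-5))*(-338 + 676) = 30 - 60*338 = 30 - 20280 = -20250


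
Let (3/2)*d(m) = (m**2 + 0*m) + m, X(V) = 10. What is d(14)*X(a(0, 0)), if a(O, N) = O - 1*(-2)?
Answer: 1400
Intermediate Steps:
a(O, N) = 2 + O (a(O, N) = O + 2 = 2 + O)
d(m) = 2*m/3 + 2*m**2/3 (d(m) = 2*((m**2 + 0*m) + m)/3 = 2*((m**2 + 0) + m)/3 = 2*(m**2 + m)/3 = 2*(m + m**2)/3 = 2*m/3 + 2*m**2/3)
d(14)*X(a(0, 0)) = ((2/3)*14*(1 + 14))*10 = ((2/3)*14*15)*10 = 140*10 = 1400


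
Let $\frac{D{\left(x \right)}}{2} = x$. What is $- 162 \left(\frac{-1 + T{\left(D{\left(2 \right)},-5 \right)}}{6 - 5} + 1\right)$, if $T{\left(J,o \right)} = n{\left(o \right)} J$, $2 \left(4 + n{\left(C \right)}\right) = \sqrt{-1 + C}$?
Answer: $2592 - 324 i \sqrt{6} \approx 2592.0 - 793.63 i$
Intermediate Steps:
$n{\left(C \right)} = -4 + \frac{\sqrt{-1 + C}}{2}$
$D{\left(x \right)} = 2 x$
$T{\left(J,o \right)} = J \left(-4 + \frac{\sqrt{-1 + o}}{2}\right)$ ($T{\left(J,o \right)} = \left(-4 + \frac{\sqrt{-1 + o}}{2}\right) J = J \left(-4 + \frac{\sqrt{-1 + o}}{2}\right)$)
$- 162 \left(\frac{-1 + T{\left(D{\left(2 \right)},-5 \right)}}{6 - 5} + 1\right) = - 162 \left(\frac{-1 + \frac{2 \cdot 2 \left(-8 + \sqrt{-1 - 5}\right)}{2}}{6 - 5} + 1\right) = - 162 \left(\frac{-1 + \frac{1}{2} \cdot 4 \left(-8 + \sqrt{-6}\right)}{1} + 1\right) = - 162 \left(\left(-1 + \frac{1}{2} \cdot 4 \left(-8 + i \sqrt{6}\right)\right) 1 + 1\right) = - 162 \left(\left(-1 - \left(16 - 2 i \sqrt{6}\right)\right) 1 + 1\right) = - 162 \left(\left(-17 + 2 i \sqrt{6}\right) 1 + 1\right) = - 162 \left(\left(-17 + 2 i \sqrt{6}\right) + 1\right) = - 162 \left(-16 + 2 i \sqrt{6}\right) = 2592 - 324 i \sqrt{6}$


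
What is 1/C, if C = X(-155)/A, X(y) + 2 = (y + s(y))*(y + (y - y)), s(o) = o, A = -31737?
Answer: -10579/16016 ≈ -0.66053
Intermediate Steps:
X(y) = -2 + 2*y² (X(y) = -2 + (y + y)*(y + (y - y)) = -2 + (2*y)*(y + 0) = -2 + (2*y)*y = -2 + 2*y²)
C = -16016/10579 (C = (-2 + 2*(-155)²)/(-31737) = (-2 + 2*24025)*(-1/31737) = (-2 + 48050)*(-1/31737) = 48048*(-1/31737) = -16016/10579 ≈ -1.5139)
1/C = 1/(-16016/10579) = -10579/16016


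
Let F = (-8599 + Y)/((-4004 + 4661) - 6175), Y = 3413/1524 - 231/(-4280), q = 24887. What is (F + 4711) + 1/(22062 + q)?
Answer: 1990826861357903251/422451432575760 ≈ 4712.6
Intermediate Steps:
Y = 3739921/1630680 (Y = 3413*(1/1524) - 231*(-1/4280) = 3413/1524 + 231/4280 = 3739921/1630680 ≈ 2.2935)
F = 14018477399/8998092240 (F = (-8599 + 3739921/1630680)/((-4004 + 4661) - 6175) = -14018477399/(1630680*(657 - 6175)) = -14018477399/1630680/(-5518) = -14018477399/1630680*(-1/5518) = 14018477399/8998092240 ≈ 1.5579)
(F + 4711) + 1/(22062 + q) = (14018477399/8998092240 + 4711) + 1/(22062 + 24887) = 42404031020039/8998092240 + 1/46949 = 1990826861357903251/422451432575760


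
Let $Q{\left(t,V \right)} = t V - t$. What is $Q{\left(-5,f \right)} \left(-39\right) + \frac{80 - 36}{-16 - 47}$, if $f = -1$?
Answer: $- \frac{24614}{63} \approx -390.7$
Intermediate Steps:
$Q{\left(t,V \right)} = - t + V t$ ($Q{\left(t,V \right)} = V t - t = - t + V t$)
$Q{\left(-5,f \right)} \left(-39\right) + \frac{80 - 36}{-16 - 47} = - 5 \left(-1 - 1\right) \left(-39\right) + \frac{80 - 36}{-16 - 47} = \left(-5\right) \left(-2\right) \left(-39\right) + \frac{44}{-63} = 10 \left(-39\right) + 44 \left(- \frac{1}{63}\right) = -390 - \frac{44}{63} = - \frac{24614}{63}$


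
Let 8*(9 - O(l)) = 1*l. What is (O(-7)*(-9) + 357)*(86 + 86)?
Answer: 92235/2 ≈ 46118.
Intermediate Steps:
O(l) = 9 - l/8
(O(-7)*(-9) + 357)*(86 + 86) = ((9 - 1/8*(-7))*(-9) + 357)*(86 + 86) = ((9 + 7/8)*(-9) + 357)*172 = ((79/8)*(-9) + 357)*172 = (-711/8 + 357)*172 = (2145/8)*172 = 92235/2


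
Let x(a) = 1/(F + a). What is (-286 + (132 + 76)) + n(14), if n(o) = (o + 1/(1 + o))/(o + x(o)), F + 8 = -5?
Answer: -17339/225 ≈ -77.062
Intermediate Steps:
F = -13 (F = -8 - 5 = -13)
x(a) = 1/(-13 + a)
n(o) = (o + 1/(1 + o))/(o + 1/(-13 + o))
(-286 + (132 + 76)) + n(14) = (-286 + (132 + 76)) + (-13 + 14)*(1 + 14 + 14**2)/(1 + 14 + 14*(1 + 14)*(-13 + 14)) = (-286 + 208) + 1*(1 + 14 + 196)/(1 + 14 + 14*15*1) = -78 + 1*211/(1 + 14 + 210) = -78 + 1*211/225 = -78 + (1/225)*1*211 = -78 + 211/225 = -17339/225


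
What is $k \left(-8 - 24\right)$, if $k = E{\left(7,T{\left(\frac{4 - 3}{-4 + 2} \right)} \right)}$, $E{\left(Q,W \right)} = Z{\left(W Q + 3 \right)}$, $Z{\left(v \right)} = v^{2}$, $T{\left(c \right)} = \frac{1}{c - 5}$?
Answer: $- \frac{11552}{121} \approx -95.471$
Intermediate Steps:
$T{\left(c \right)} = \frac{1}{-5 + c}$
$E{\left(Q,W \right)} = \left(3 + Q W\right)^{2}$ ($E{\left(Q,W \right)} = \left(W Q + 3\right)^{2} = \left(Q W + 3\right)^{2} = \left(3 + Q W\right)^{2}$)
$k = \frac{361}{121}$ ($k = \left(3 + \frac{7}{-5 + \frac{4 - 3}{-4 + 2}}\right)^{2} = \left(3 + \frac{7}{-5 + 1 \frac{1}{-2}}\right)^{2} = \left(3 + \frac{7}{-5 + 1 \left(- \frac{1}{2}\right)}\right)^{2} = \left(3 + \frac{7}{-5 - \frac{1}{2}}\right)^{2} = \left(3 + \frac{7}{- \frac{11}{2}}\right)^{2} = \left(3 + 7 \left(- \frac{2}{11}\right)\right)^{2} = \left(3 - \frac{14}{11}\right)^{2} = \left(\frac{19}{11}\right)^{2} = \frac{361}{121} \approx 2.9835$)
$k \left(-8 - 24\right) = \frac{361 \left(-8 - 24\right)}{121} = \frac{361}{121} \left(-32\right) = - \frac{11552}{121}$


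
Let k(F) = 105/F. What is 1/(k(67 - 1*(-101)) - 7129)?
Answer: -8/57027 ≈ -0.00014028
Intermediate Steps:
1/(k(67 - 1*(-101)) - 7129) = 1/(105/(67 - 1*(-101)) - 7129) = 1/(105/(67 + 101) - 7129) = 1/(105/168 - 7129) = 1/(105*(1/168) - 7129) = 1/(5/8 - 7129) = 1/(-57027/8) = -8/57027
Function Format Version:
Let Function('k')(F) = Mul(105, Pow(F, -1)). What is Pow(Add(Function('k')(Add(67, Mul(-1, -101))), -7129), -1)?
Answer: Rational(-8, 57027) ≈ -0.00014028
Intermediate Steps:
Pow(Add(Function('k')(Add(67, Mul(-1, -101))), -7129), -1) = Pow(Add(Mul(105, Pow(Add(67, Mul(-1, -101)), -1)), -7129), -1) = Pow(Add(Mul(105, Pow(Add(67, 101), -1)), -7129), -1) = Pow(Add(Mul(105, Pow(168, -1)), -7129), -1) = Pow(Add(Mul(105, Rational(1, 168)), -7129), -1) = Pow(Add(Rational(5, 8), -7129), -1) = Pow(Rational(-57027, 8), -1) = Rational(-8, 57027)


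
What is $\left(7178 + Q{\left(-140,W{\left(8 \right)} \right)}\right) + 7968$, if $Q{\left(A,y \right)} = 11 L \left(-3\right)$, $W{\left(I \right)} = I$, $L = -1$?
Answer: $15179$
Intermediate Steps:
$Q{\left(A,y \right)} = 33$ ($Q{\left(A,y \right)} = 11 \left(\left(-1\right) \left(-3\right)\right) = 11 \cdot 3 = 33$)
$\left(7178 + Q{\left(-140,W{\left(8 \right)} \right)}\right) + 7968 = \left(7178 + 33\right) + 7968 = 7211 + 7968 = 15179$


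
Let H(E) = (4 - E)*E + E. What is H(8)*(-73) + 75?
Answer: 1827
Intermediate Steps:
H(E) = E + E*(4 - E) (H(E) = E*(4 - E) + E = E + E*(4 - E))
H(8)*(-73) + 75 = (8*(5 - 1*8))*(-73) + 75 = (8*(5 - 8))*(-73) + 75 = (8*(-3))*(-73) + 75 = -24*(-73) + 75 = 1752 + 75 = 1827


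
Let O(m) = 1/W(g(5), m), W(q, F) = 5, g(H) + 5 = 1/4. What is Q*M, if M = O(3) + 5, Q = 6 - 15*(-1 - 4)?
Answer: 2106/5 ≈ 421.20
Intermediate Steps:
g(H) = -19/4 (g(H) = -5 + 1/4 = -5 + ¼ = -19/4)
O(m) = ⅕ (O(m) = 1/5 = ⅕)
Q = 81 (Q = 6 - 15*(-5) = 6 + 75 = 81)
M = 26/5 (M = ⅕ + 5 = 26/5 ≈ 5.2000)
Q*M = 81*(26/5) = 2106/5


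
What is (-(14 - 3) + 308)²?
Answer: 88209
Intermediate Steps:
(-(14 - 3) + 308)² = (-1*11 + 308)² = (-11 + 308)² = 297² = 88209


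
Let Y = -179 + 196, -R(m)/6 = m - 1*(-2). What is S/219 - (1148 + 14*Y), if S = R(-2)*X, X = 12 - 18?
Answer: -1386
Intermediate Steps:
R(m) = -12 - 6*m (R(m) = -6*(m - 1*(-2)) = -6*(m + 2) = -6*(2 + m) = -12 - 6*m)
X = -6
Y = 17
S = 0 (S = (-12 - 6*(-2))*(-6) = (-12 + 12)*(-6) = 0*(-6) = 0)
S/219 - (1148 + 14*Y) = 0/219 - 14/(1/(82 + 17)) = 0*(1/219) - 14/(1/99) = 0 - 14/1/99 = 0 - 14*99 = 0 - 1386 = -1386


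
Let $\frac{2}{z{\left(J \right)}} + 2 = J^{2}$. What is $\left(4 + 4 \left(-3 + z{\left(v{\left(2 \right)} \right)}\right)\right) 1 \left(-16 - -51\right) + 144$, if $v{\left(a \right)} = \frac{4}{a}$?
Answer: $4$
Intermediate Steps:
$z{\left(J \right)} = \frac{2}{-2 + J^{2}}$
$\left(4 + 4 \left(-3 + z{\left(v{\left(2 \right)} \right)}\right)\right) 1 \left(-16 - -51\right) + 144 = \left(4 + 4 \left(-3 + \frac{2}{-2 + \left(\frac{4}{2}\right)^{2}}\right)\right) 1 \left(-16 - -51\right) + 144 = \left(4 + 4 \left(-3 + \frac{2}{-2 + \left(4 \cdot \frac{1}{2}\right)^{2}}\right)\right) 1 \left(-16 + 51\right) + 144 = \left(4 + 4 \left(-3 + \frac{2}{-2 + 2^{2}}\right)\right) 1 \cdot 35 + 144 = \left(4 + 4 \left(-3 + \frac{2}{-2 + 4}\right)\right) 1 \cdot 35 + 144 = \left(4 + 4 \left(-3 + \frac{2}{2}\right)\right) 1 \cdot 35 + 144 = \left(4 + 4 \left(-3 + 2 \cdot \frac{1}{2}\right)\right) 1 \cdot 35 + 144 = \left(4 + 4 \left(-3 + 1\right)\right) 1 \cdot 35 + 144 = \left(4 + 4 \left(-2\right)\right) 1 \cdot 35 + 144 = \left(4 - 8\right) 1 \cdot 35 + 144 = \left(-4\right) 1 \cdot 35 + 144 = \left(-4\right) 35 + 144 = -140 + 144 = 4$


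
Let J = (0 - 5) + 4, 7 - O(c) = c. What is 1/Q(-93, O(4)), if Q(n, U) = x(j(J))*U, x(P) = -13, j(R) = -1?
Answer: -1/39 ≈ -0.025641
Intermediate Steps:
O(c) = 7 - c
J = -1 (J = -5 + 4 = -1)
Q(n, U) = -13*U
1/Q(-93, O(4)) = 1/(-13*(7 - 1*4)) = 1/(-13*(7 - 4)) = 1/(-13*3) = 1/(-39) = -1/39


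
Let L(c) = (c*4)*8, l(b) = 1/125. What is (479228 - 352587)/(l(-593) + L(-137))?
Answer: -15830125/547999 ≈ -28.887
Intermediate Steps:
l(b) = 1/125
L(c) = 32*c (L(c) = (4*c)*8 = 32*c)
(479228 - 352587)/(l(-593) + L(-137)) = (479228 - 352587)/(1/125 + 32*(-137)) = 126641/(1/125 - 4384) = 126641/(-547999/125) = 126641*(-125/547999) = -15830125/547999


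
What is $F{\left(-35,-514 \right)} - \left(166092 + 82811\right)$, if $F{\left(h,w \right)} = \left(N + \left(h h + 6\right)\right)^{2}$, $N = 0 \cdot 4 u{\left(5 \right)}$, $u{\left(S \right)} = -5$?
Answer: $1266458$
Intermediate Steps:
$N = 0$ ($N = 0 \cdot 4 \left(-5\right) = 0 \left(-5\right) = 0$)
$F{\left(h,w \right)} = \left(6 + h^{2}\right)^{2}$ ($F{\left(h,w \right)} = \left(0 + \left(h h + 6\right)\right)^{2} = \left(0 + \left(h^{2} + 6\right)\right)^{2} = \left(0 + \left(6 + h^{2}\right)\right)^{2} = \left(6 + h^{2}\right)^{2}$)
$F{\left(-35,-514 \right)} - \left(166092 + 82811\right) = \left(6 + \left(-35\right)^{2}\right)^{2} - \left(166092 + 82811\right) = \left(6 + 1225\right)^{2} - 248903 = 1231^{2} - 248903 = 1515361 - 248903 = 1266458$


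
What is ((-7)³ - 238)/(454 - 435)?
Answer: -581/19 ≈ -30.579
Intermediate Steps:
((-7)³ - 238)/(454 - 435) = (-343 - 238)/19 = -581*1/19 = -581/19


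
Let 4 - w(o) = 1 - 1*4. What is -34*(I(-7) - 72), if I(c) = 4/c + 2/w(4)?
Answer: 17204/7 ≈ 2457.7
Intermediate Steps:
w(o) = 7 (w(o) = 4 - (1 - 1*4) = 4 - (1 - 4) = 4 - 1*(-3) = 4 + 3 = 7)
I(c) = 2/7 + 4/c (I(c) = 4/c + 2/7 = 2/7 + 4/c)
-34*(I(-7) - 72) = -34*((2/7 + 4/(-7)) - 72) = -34*((2/7 + 4*(-1/7)) - 72) = -34*((2/7 - 4/7) - 72) = -34*(-2/7 - 72) = -34*(-506/7) = 17204/7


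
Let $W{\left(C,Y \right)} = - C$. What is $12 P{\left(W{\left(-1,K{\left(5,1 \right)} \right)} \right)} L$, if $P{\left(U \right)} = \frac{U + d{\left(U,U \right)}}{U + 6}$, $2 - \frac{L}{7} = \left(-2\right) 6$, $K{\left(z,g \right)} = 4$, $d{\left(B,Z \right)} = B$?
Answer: $336$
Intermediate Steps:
$L = 98$ ($L = 14 - 7 \left(\left(-2\right) 6\right) = 14 - -84 = 14 + 84 = 98$)
$P{\left(U \right)} = \frac{2 U}{6 + U}$ ($P{\left(U \right)} = \frac{U + U}{U + 6} = \frac{2 U}{6 + U}$)
$12 P{\left(W{\left(-1,K{\left(5,1 \right)} \right)} \right)} L = 12 \frac{2 \left(\left(-1\right) \left(-1\right)\right)}{6 - -1} \cdot 98 = 12 \cdot 2 \cdot 1 \frac{1}{6 + 1} \cdot 98 = 12 \cdot 2 \cdot 1 \cdot \frac{1}{7} \cdot 98 = 12 \cdot \frac{2}{7} \cdot 98 = \frac{24}{7} \cdot 98 = 336$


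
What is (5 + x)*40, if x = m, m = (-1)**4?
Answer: 240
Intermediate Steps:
m = 1
x = 1
(5 + x)*40 = (5 + 1)*40 = 6*40 = 240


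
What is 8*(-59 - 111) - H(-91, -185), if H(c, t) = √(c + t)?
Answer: -1360 - 2*I*√69 ≈ -1360.0 - 16.613*I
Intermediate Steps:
8*(-59 - 111) - H(-91, -185) = 8*(-59 - 111) - √(-91 - 185) = 8*(-170) - √(-276) = -1360 - 2*I*√69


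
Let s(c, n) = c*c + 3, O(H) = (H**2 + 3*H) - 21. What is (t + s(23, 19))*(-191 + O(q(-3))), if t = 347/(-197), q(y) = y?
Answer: -22144884/197 ≈ -1.1241e+5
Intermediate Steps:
O(H) = -21 + H**2 + 3*H
t = -347/197 (t = 347*(-1/197) = -347/197 ≈ -1.7614)
s(c, n) = 3 + c**2 (s(c, n) = c**2 + 3 = 3 + c**2)
(t + s(23, 19))*(-191 + O(q(-3))) = (-347/197 + (3 + 23**2))*(-191 + (-21 + (-3)**2 + 3*(-3))) = (-347/197 + (3 + 529))*(-191 + (-21 + 9 - 9)) = (-347/197 + 532)*(-191 - 21) = (104457/197)*(-212) = -22144884/197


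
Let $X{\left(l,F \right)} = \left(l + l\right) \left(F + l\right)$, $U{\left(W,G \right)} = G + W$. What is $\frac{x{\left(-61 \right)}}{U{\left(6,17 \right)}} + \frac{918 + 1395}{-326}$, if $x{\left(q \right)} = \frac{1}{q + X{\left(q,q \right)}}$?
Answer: $- \frac{788568451}{111142854} \approx -7.0951$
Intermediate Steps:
$X{\left(l,F \right)} = 2 l \left(F + l\right)$
$x{\left(q \right)} = \frac{1}{q + 4 q^{2}}$ ($x{\left(q \right)} = \frac{1}{q + 2 q \left(q + q\right)} = \frac{1}{q + 2 q 2 q} = \frac{1}{q + 4 q^{2}}$)
$\frac{x{\left(-61 \right)}}{U{\left(6,17 \right)}} + \frac{918 + 1395}{-326} = \frac{\frac{1}{-61} \frac{1}{1 + 4 \left(-61\right)}}{17 + 6} + \frac{918 + 1395}{-326} = \frac{\left(- \frac{1}{61}\right) \frac{1}{1 - 244}}{23} + 2313 \left(- \frac{1}{326}\right) = - \frac{1}{61 \left(-243\right)} \frac{1}{23} - \frac{2313}{326} = \left(- \frac{1}{61}\right) \left(- \frac{1}{243}\right) \frac{1}{23} - \frac{2313}{326} = \frac{1}{14823} \cdot \frac{1}{23} - \frac{2313}{326} = \frac{1}{340929} - \frac{2313}{326} = - \frac{788568451}{111142854}$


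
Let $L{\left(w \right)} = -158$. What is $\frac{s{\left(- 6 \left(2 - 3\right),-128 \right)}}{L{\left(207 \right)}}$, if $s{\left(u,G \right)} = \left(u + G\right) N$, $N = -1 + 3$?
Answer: $\frac{122}{79} \approx 1.5443$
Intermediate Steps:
$N = 2$
$s{\left(u,G \right)} = 2 G + 2 u$ ($s{\left(u,G \right)} = \left(u + G\right) 2 = \left(G + u\right) 2 = 2 G + 2 u$)
$\frac{s{\left(- 6 \left(2 - 3\right),-128 \right)}}{L{\left(207 \right)}} = \frac{2 \left(-128\right) + 2 \left(- 6 \left(2 - 3\right)\right)}{-158} = \left(-256 + 2 \left(\left(-6\right) \left(-1\right)\right)\right) \left(- \frac{1}{158}\right) = \left(-256 + 2 \cdot 6\right) \left(- \frac{1}{158}\right) = \left(-256 + 12\right) \left(- \frac{1}{158}\right) = \left(-244\right) \left(- \frac{1}{158}\right) = \frac{122}{79}$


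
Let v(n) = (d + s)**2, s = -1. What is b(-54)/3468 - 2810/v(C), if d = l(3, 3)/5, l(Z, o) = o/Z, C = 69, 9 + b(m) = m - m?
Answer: -10151131/2312 ≈ -4390.6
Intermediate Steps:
b(m) = -9 (b(m) = -9 + (m - m) = -9 + 0 = -9)
d = 1/5 (d = (3/3)/5 = (3*(1/3))*(1/5) = 1*(1/5) = 1/5 ≈ 0.20000)
v(n) = 16/25 (v(n) = (1/5 - 1)**2 = (-4/5)**2 = 16/25)
b(-54)/3468 - 2810/v(C) = -9/3468 - 2810/16/25 = -9*1/3468 - 2810*25/16 = -3/1156 - 35125/8 = -10151131/2312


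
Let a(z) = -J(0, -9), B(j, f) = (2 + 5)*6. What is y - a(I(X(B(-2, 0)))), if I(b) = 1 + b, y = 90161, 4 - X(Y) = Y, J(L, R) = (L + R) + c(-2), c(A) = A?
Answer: 90150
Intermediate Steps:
B(j, f) = 42 (B(j, f) = 7*6 = 42)
J(L, R) = -2 + L + R (J(L, R) = (L + R) - 2 = -2 + L + R)
X(Y) = 4 - Y
a(z) = 11 (a(z) = -(-2 + 0 - 9) = -1*(-11) = 11)
y - a(I(X(B(-2, 0)))) = 90161 - 1*11 = 90161 - 11 = 90150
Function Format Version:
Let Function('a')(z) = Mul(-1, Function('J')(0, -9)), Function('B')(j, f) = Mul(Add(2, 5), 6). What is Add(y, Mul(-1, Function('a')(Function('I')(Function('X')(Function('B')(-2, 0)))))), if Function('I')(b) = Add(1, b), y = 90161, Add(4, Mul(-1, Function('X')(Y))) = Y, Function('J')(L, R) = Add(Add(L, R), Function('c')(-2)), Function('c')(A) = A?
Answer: 90150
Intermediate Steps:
Function('B')(j, f) = 42 (Function('B')(j, f) = Mul(7, 6) = 42)
Function('J')(L, R) = Add(-2, L, R) (Function('J')(L, R) = Add(Add(L, R), -2) = Add(-2, L, R))
Function('X')(Y) = Add(4, Mul(-1, Y))
Function('a')(z) = 11 (Function('a')(z) = Mul(-1, Add(-2, 0, -9)) = Mul(-1, -11) = 11)
Add(y, Mul(-1, Function('a')(Function('I')(Function('X')(Function('B')(-2, 0)))))) = Add(90161, Mul(-1, 11)) = Add(90161, -11) = 90150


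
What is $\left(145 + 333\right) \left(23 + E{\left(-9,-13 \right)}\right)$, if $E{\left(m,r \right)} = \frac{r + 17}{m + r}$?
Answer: $\frac{119978}{11} \approx 10907.0$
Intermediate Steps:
$E{\left(m,r \right)} = \frac{17 + r}{m + r}$
$\left(145 + 333\right) \left(23 + E{\left(-9,-13 \right)}\right) = \left(145 + 333\right) \left(23 + \frac{17 - 13}{-9 - 13}\right) = 478 \left(23 + \frac{1}{-22} \cdot 4\right) = 478 \left(23 - \frac{2}{11}\right) = 478 \cdot \frac{251}{11} = \frac{119978}{11}$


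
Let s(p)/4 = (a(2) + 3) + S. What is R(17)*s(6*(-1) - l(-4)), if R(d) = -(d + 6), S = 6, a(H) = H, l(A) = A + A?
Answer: -1012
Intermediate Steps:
l(A) = 2*A
R(d) = -6 - d (R(d) = -(6 + d) = -6 - d)
s(p) = 44 (s(p) = 4*((2 + 3) + 6) = 4*(5 + 6) = 4*11 = 44)
R(17)*s(6*(-1) - l(-4)) = (-6 - 1*17)*44 = (-6 - 17)*44 = -23*44 = -1012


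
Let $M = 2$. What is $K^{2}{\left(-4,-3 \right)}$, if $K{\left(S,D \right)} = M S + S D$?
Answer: $16$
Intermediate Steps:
$K{\left(S,D \right)} = 2 S + D S$ ($K{\left(S,D \right)} = 2 S + S D = 2 S + D S$)
$K^{2}{\left(-4,-3 \right)} = \left(- 4 \left(2 - 3\right)\right)^{2} = \left(\left(-4\right) \left(-1\right)\right)^{2} = 4^{2} = 16$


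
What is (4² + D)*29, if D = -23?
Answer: -203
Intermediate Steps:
(4² + D)*29 = (4² - 23)*29 = (16 - 23)*29 = -7*29 = -203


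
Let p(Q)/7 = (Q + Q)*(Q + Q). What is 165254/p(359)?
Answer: 82627/1804334 ≈ 0.045794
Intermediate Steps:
p(Q) = 28*Q² (p(Q) = 7*((Q + Q)*(Q + Q)) = 7*((2*Q)*(2*Q)) = 7*(4*Q²) = 28*Q²)
165254/p(359) = 165254/((28*359²)) = 165254/((28*128881)) = 165254/3608668 = 165254*(1/3608668) = 82627/1804334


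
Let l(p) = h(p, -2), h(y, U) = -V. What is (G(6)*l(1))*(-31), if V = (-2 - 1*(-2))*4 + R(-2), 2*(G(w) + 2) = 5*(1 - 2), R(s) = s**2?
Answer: -558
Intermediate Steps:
G(w) = -9/2 (G(w) = -2 + (5*(1 - 2))/2 = -2 + (5*(-1))/2 = -2 + (1/2)*(-5) = -2 - 5/2 = -9/2)
V = 4 (V = (-2 - 1*(-2))*4 + (-2)**2 = (-2 + 2)*4 + 4 = 0*4 + 4 = 0 + 4 = 4)
h(y, U) = -4 (h(y, U) = -1*4 = -4)
l(p) = -4
(G(6)*l(1))*(-31) = -9/2*(-4)*(-31) = 18*(-31) = -558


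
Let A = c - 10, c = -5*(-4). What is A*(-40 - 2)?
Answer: -420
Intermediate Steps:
c = 20
A = 10 (A = 20 - 10 = 10)
A*(-40 - 2) = 10*(-40 - 2) = 10*(-42) = -420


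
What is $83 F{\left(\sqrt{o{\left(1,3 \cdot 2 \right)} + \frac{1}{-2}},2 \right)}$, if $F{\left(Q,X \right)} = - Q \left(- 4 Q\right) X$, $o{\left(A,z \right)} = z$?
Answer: $3652$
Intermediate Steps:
$F{\left(Q,X \right)} = 4 X Q^{2}$ ($F{\left(Q,X \right)} = - - 4 Q^{2} X = - \left(-4\right) X Q^{2} = 4 X Q^{2}$)
$83 F{\left(\sqrt{o{\left(1,3 \cdot 2 \right)} + \frac{1}{-2}},2 \right)} = 83 \cdot 4 \cdot 2 \left(\sqrt{3 \cdot 2 + \frac{1}{-2}}\right)^{2} = 83 \cdot 4 \cdot 2 \left(\sqrt{6 - \frac{1}{2}}\right)^{2} = 83 \cdot 4 \cdot 2 \left(\sqrt{\frac{11}{2}}\right)^{2} = 83 \cdot 4 \cdot 2 \left(\frac{\sqrt{22}}{2}\right)^{2} = 83 \cdot 4 \cdot 2 \cdot \frac{11}{2} = 83 \cdot 44 = 3652$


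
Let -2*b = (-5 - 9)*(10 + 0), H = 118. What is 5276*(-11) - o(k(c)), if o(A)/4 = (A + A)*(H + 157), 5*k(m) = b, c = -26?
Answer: -88836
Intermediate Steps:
b = 70 (b = -(-5 - 9)*(10 + 0)/2 = -(-7)*10 = -½*(-140) = 70)
k(m) = 14 (k(m) = (⅕)*70 = 14)
o(A) = 2200*A (o(A) = 4*((A + A)*(118 + 157)) = 4*((2*A)*275) = 4*(550*A) = 2200*A)
5276*(-11) - o(k(c)) = 5276*(-11) - 2200*14 = -58036 - 1*30800 = -58036 - 30800 = -88836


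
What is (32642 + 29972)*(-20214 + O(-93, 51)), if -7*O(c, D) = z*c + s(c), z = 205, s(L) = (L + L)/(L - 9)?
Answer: -130324278688/119 ≈ -1.0952e+9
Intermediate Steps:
s(L) = 2*L/(-9 + L) (s(L) = (2*L)/(-9 + L) = 2*L/(-9 + L))
O(c, D) = -205*c/7 - 2*c/(7*(-9 + c)) (O(c, D) = -(205*c + 2*c/(-9 + c))/7 = -205*c/7 - 2*c/(7*(-9 + c)))
(32642 + 29972)*(-20214 + O(-93, 51)) = (32642 + 29972)*(-20214 + (1/7)*(-93)*(1843 - 205*(-93))/(-9 - 93)) = 62614*(-20214 + (1/7)*(-93)*(1843 + 19065)/(-102)) = 62614*(-20214 + (1/7)*(-93)*(-1/102)*20908) = 62614*(-20214 + 324074/119) = 62614*(-2081392/119) = -130324278688/119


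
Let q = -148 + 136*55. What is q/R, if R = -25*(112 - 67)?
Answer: -2444/375 ≈ -6.5173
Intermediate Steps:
R = -1125 (R = -25*45 = -1125)
q = 7332 (q = -148 + 7480 = 7332)
q/R = 7332/(-1125) = 7332*(-1/1125) = -2444/375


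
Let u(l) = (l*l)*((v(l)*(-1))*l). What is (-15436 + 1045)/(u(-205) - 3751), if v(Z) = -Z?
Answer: -1599/196232986 ≈ -8.1485e-6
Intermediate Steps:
u(l) = l**4 (u(l) = (l*l)*((-l*(-1))*l) = l**2*(l*l) = l**2*l**2 = l**4)
(-15436 + 1045)/(u(-205) - 3751) = (-15436 + 1045)/((-205)**4 - 3751) = -14391/(1766100625 - 3751) = -14391/1766096874 = -14391*1/1766096874 = -1599/196232986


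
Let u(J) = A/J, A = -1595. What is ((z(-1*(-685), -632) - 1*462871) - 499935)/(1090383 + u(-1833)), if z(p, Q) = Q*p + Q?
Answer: -1279762107/999336817 ≈ -1.2806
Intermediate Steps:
z(p, Q) = Q + Q*p
u(J) = -1595/J
((z(-1*(-685), -632) - 1*462871) - 499935)/(1090383 + u(-1833)) = ((-632*(1 - 1*(-685)) - 1*462871) - 499935)/(1090383 - 1595/(-1833)) = ((-632*(1 + 685) - 462871) - 499935)/(1090383 - 1595*(-1/1833)) = ((-632*686 - 462871) - 499935)/(1090383 + 1595/1833) = ((-433552 - 462871) - 499935)/(1998673634/1833) = (-896423 - 499935)*(1833/1998673634) = -1396358*1833/1998673634 = -1279762107/999336817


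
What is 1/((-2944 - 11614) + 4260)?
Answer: -1/10298 ≈ -9.7106e-5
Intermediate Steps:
1/((-2944 - 11614) + 4260) = 1/(-14558 + 4260) = 1/(-10298) = -1/10298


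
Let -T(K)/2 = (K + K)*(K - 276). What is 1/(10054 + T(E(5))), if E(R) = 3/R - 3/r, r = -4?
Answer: 100/1153711 ≈ 8.6677e-5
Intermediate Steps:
E(R) = 3/4 + 3/R (E(R) = 3/R - 3/(-4) = 3/R - 3*(-1/4) = 3/R + 3/4 = 3/4 + 3/R)
T(K) = -4*K*(-276 + K) (T(K) = -2*(K + K)*(K - 276) = -2*2*K*(-276 + K) = -4*K*(-276 + K))
1/(10054 + T(E(5))) = 1/(10054 + 4*(3/4 + 3/5)*(276 - (3/4 + 3/5))) = 1/(10054 + 4*(27/20)*(276 - 1*27/20)) = 1/(10054 + 4*(27/20)*(276 - 27/20)) = 1/(10054 + 4*(27/20)*(5493/20)) = 1/(10054 + 148311/100) = 1/(1153711/100) = 100/1153711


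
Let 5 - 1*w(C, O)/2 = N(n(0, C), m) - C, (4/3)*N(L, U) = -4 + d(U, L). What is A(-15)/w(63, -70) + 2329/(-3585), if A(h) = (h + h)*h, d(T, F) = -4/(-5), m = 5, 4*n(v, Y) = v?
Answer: 3213317/1261920 ≈ 2.5464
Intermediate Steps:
n(v, Y) = v/4
d(T, F) = 4/5 (d(T, F) = -4*(-1/5) = 4/5)
N(L, U) = -12/5 (N(L, U) = 3*(-4 + 4/5)/4 = (3/4)*(-16/5) = -12/5)
A(h) = 2*h**2 (A(h) = (2*h)*h = 2*h**2)
w(C, O) = 74/5 + 2*C (w(C, O) = 10 - 2*(-12/5 - C) = 10 + (24/5 + 2*C) = 74/5 + 2*C)
A(-15)/w(63, -70) + 2329/(-3585) = (2*(-15)**2)/(74/5 + 2*63) + 2329/(-3585) = (2*225)/(74/5 + 126) + 2329*(-1/3585) = 450/(704/5) - 2329/3585 = 450*(5/704) - 2329/3585 = 1125/352 - 2329/3585 = 3213317/1261920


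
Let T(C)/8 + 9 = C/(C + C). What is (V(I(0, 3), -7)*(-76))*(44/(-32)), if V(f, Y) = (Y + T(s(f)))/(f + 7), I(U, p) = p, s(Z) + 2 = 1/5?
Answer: -3135/4 ≈ -783.75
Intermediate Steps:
s(Z) = -9/5 (s(Z) = -2 + 1/5 = -2 + ⅕ = -9/5)
T(C) = -68 (T(C) = -72 + 8*(C/(C + C)) = -72 + 8*(C/((2*C))) = -72 + 8*(C*(1/(2*C))) = -72 + 8*(½) = -72 + 4 = -68)
V(f, Y) = (-68 + Y)/(7 + f) (V(f, Y) = (Y - 68)/(f + 7) = (-68 + Y)/(7 + f))
(V(I(0, 3), -7)*(-76))*(44/(-32)) = (((-68 - 7)/(7 + 3))*(-76))*(44/(-32)) = ((-75/10)*(-76))*(44*(-1/32)) = (((⅒)*(-75))*(-76))*(-11/8) = -15/2*(-76)*(-11/8) = 570*(-11/8) = -3135/4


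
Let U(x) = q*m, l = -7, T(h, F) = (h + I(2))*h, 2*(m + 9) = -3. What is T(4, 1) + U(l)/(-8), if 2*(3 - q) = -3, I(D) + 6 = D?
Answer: 189/32 ≈ 5.9063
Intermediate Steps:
m = -21/2 (m = -9 + (½)*(-3) = -9 - 3/2 = -21/2 ≈ -10.500)
I(D) = -6 + D
T(h, F) = h*(-4 + h) (T(h, F) = (h + (-6 + 2))*h = (h - 4)*h = (-4 + h)*h = h*(-4 + h))
q = 9/2 (q = 3 - ½*(-3) = 3 + 3/2 = 9/2 ≈ 4.5000)
U(x) = -189/4 (U(x) = (9/2)*(-21/2) = -189/4)
T(4, 1) + U(l)/(-8) = 4*(-4 + 4) - 189/4/(-8) = 4*0 - ⅛*(-189/4) = 0 + 189/32 = 189/32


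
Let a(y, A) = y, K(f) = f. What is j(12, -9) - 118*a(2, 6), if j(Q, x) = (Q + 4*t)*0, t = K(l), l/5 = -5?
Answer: -236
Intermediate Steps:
l = -25 (l = 5*(-5) = -25)
t = -25
j(Q, x) = 0 (j(Q, x) = (Q + 4*(-25))*0 = (Q - 100)*0 = (-100 + Q)*0 = 0)
j(12, -9) - 118*a(2, 6) = 0 - 118*2 = 0 - 236 = -236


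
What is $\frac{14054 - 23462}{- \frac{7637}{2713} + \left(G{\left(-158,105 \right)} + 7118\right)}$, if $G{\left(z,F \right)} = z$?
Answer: $- \frac{25523904}{18874843} \approx -1.3523$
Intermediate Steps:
$\frac{14054 - 23462}{- \frac{7637}{2713} + \left(G{\left(-158,105 \right)} + 7118\right)} = \frac{14054 - 23462}{- \frac{7637}{2713} + \left(-158 + 7118\right)} = - \frac{9408}{\left(-7637\right) \frac{1}{2713} + 6960} = - \frac{9408}{- \frac{7637}{2713} + 6960} = - \frac{9408}{\frac{18874843}{2713}} = \left(-9408\right) \frac{2713}{18874843} = - \frac{25523904}{18874843}$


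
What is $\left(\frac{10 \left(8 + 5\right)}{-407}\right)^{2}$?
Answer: $\frac{16900}{165649} \approx 0.10202$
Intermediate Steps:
$\left(\frac{10 \left(8 + 5\right)}{-407}\right)^{2} = \left(10 \cdot 13 \left(- \frac{1}{407}\right)\right)^{2} = \left(130 \left(- \frac{1}{407}\right)\right)^{2} = \left(- \frac{130}{407}\right)^{2} = \frac{16900}{165649}$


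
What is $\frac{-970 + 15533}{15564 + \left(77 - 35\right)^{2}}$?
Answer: $\frac{14563}{17328} \approx 0.84043$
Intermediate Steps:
$\frac{-970 + 15533}{15564 + \left(77 - 35\right)^{2}} = \frac{14563}{15564 + 42^{2}} = \frac{14563}{15564 + 1764} = \frac{14563}{17328}$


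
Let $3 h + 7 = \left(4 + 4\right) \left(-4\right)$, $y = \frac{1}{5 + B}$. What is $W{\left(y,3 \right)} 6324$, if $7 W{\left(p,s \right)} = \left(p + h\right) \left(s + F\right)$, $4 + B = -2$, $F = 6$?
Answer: $-113832$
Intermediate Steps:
$B = -6$ ($B = -4 - 2 = -6$)
$y = -1$ ($y = \frac{1}{5 - 6} = \frac{1}{-1} = -1$)
$h = -13$ ($h = - \frac{7}{3} + \frac{\left(4 + 4\right) \left(-4\right)}{3} = - \frac{7}{3} + \frac{8 \left(-4\right)}{3} = - \frac{7}{3} + \frac{1}{3} \left(-32\right) = - \frac{7}{3} - \frac{32}{3} = -13$)
$W{\left(p,s \right)} = \frac{\left(-13 + p\right) \left(6 + s\right)}{7}$ ($W{\left(p,s \right)} = \frac{\left(p - 13\right) \left(s + 6\right)}{7} = \frac{\left(-13 + p\right) \left(6 + s\right)}{7}$)
$W{\left(y,3 \right)} 6324 = \left(- \frac{78}{7} - \frac{39}{7} + \frac{6}{7} \left(-1\right) + \frac{1}{7} \left(-1\right) 3\right) 6324 = \left(- \frac{78}{7} - \frac{39}{7} - \frac{6}{7} - \frac{3}{7}\right) 6324 = \left(-18\right) 6324 = -113832$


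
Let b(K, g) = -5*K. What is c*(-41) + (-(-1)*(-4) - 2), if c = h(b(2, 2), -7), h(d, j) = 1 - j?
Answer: -334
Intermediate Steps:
c = 8 (c = 1 - 1*(-7) = 1 + 7 = 8)
c*(-41) + (-(-1)*(-4) - 2) = 8*(-41) + (-(-1)*(-4) - 2) = -328 + (-1*4 - 2) = -328 + (-4 - 2) = -328 - 6 = -334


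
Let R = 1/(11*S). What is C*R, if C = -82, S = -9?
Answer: 82/99 ≈ 0.82828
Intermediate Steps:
R = -1/99 (R = 1/(11*(-9)) = 1/(-99) = -1/99 ≈ -0.010101)
C*R = -82*(-1/99) = 82/99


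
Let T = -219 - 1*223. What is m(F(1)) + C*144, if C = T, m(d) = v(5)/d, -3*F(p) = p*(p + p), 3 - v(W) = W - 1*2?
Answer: -63648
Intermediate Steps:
v(W) = 5 - W (v(W) = 3 - (W - 1*2) = 3 - (W - 2) = 3 - (-2 + W) = 3 + (2 - W) = 5 - W)
T = -442 (T = -219 - 223 = -442)
F(p) = -2*p²/3 (F(p) = -p*(p + p)/3 = -p*2*p/3 = -2*p²/3)
m(d) = 0 (m(d) = (5 - 1*5)/d = (5 - 5)/d = 0/d = 0)
C = -442
m(F(1)) + C*144 = 0 - 442*144 = 0 - 63648 = -63648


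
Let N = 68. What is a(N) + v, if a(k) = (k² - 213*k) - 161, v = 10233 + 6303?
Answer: 6515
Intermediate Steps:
v = 16536
a(k) = -161 + k² - 213*k
a(N) + v = (-161 + 68² - 213*68) + 16536 = (-161 + 4624 - 14484) + 16536 = -10021 + 16536 = 6515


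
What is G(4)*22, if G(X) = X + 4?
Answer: 176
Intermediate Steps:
G(X) = 4 + X
G(4)*22 = (4 + 4)*22 = 8*22 = 176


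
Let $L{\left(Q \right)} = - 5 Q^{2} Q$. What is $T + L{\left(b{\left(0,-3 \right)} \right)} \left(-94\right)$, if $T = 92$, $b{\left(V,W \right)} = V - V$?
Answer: $92$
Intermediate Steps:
$b{\left(V,W \right)} = 0$
$L{\left(Q \right)} = - 5 Q^{3}$
$T + L{\left(b{\left(0,-3 \right)} \right)} \left(-94\right) = 92 + - 5 \cdot 0^{3} \left(-94\right) = 92 + \left(-5\right) 0 \left(-94\right) = 92 + 0 \left(-94\right) = 92 + 0 = 92$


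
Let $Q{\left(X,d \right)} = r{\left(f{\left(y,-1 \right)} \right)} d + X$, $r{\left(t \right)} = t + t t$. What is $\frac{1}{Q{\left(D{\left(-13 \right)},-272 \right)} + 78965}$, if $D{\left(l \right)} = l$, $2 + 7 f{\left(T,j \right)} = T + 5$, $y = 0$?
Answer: $\frac{49}{3860488} \approx 1.2693 \cdot 10^{-5}$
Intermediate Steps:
$f{\left(T,j \right)} = \frac{3}{7} + \frac{T}{7}$ ($f{\left(T,j \right)} = - \frac{2}{7} + \frac{T + 5}{7} = - \frac{2}{7} + \frac{5 + T}{7} = - \frac{2}{7} + \left(\frac{5}{7} + \frac{T}{7}\right) = \frac{3}{7} + \frac{T}{7}$)
$r{\left(t \right)} = t + t^{2}$
$Q{\left(X,d \right)} = X + \frac{30 d}{49}$ ($Q{\left(X,d \right)} = \left(\frac{3}{7} + \frac{1}{7} \cdot 0\right) \left(1 + \left(\frac{3}{7} + \frac{1}{7} \cdot 0\right)\right) d + X = \left(\frac{3}{7} + 0\right) \left(1 + \left(\frac{3}{7} + 0\right)\right) d + X = \frac{3 \left(1 + \frac{3}{7}\right)}{7} d + X = \frac{3}{7} \cdot \frac{10}{7} d + X = \frac{30 d}{49} + X = X + \frac{30 d}{49}$)
$\frac{1}{Q{\left(D{\left(-13 \right)},-272 \right)} + 78965} = \frac{1}{\left(-13 + \frac{30}{49} \left(-272\right)\right) + 78965} = \frac{1}{\left(-13 - \frac{8160}{49}\right) + 78965} = \frac{1}{- \frac{8797}{49} + 78965} = \frac{1}{\frac{3860488}{49}} = \frac{49}{3860488}$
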